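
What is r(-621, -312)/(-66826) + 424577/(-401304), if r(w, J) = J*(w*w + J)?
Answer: 24108728375195/13408770552 ≈ 1798.0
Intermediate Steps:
r(w, J) = J*(J + w²) (r(w, J) = J*(w² + J) = J*(J + w²))
r(-621, -312)/(-66826) + 424577/(-401304) = -312*(-312 + (-621)²)/(-66826) + 424577/(-401304) = -312*(-312 + 385641)*(-1/66826) + 424577*(-1/401304) = -312*385329*(-1/66826) - 424577/401304 = -120222648*(-1/66826) - 424577/401304 = 60111324/33413 - 424577/401304 = 24108728375195/13408770552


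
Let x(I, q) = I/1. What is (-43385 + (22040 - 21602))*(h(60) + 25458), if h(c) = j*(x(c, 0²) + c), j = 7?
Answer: -1129420206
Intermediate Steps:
x(I, q) = I (x(I, q) = I*1 = I)
h(c) = 14*c (h(c) = 7*(c + c) = 7*(2*c) = 14*c)
(-43385 + (22040 - 21602))*(h(60) + 25458) = (-43385 + (22040 - 21602))*(14*60 + 25458) = (-43385 + 438)*(840 + 25458) = -42947*26298 = -1129420206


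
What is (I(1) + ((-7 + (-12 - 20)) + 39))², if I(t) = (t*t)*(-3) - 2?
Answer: 25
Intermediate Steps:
I(t) = -2 - 3*t² (I(t) = t²*(-3) - 2 = -3*t² - 2 = -2 - 3*t²)
(I(1) + ((-7 + (-12 - 20)) + 39))² = ((-2 - 3*1²) + ((-7 + (-12 - 20)) + 39))² = ((-2 - 3*1) + ((-7 - 32) + 39))² = ((-2 - 3) + (-39 + 39))² = (-5 + 0)² = (-5)² = 25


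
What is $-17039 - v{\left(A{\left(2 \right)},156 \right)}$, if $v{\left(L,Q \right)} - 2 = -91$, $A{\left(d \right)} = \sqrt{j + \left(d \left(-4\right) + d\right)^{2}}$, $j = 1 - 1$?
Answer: $-16950$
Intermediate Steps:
$j = 0$
$A{\left(d \right)} = 3 \sqrt{d^{2}}$ ($A{\left(d \right)} = \sqrt{0 + \left(d \left(-4\right) + d\right)^{2}} = \sqrt{0 + \left(- 4 d + d\right)^{2}} = \sqrt{0 + \left(- 3 d\right)^{2}} = \sqrt{0 + 9 d^{2}} = \sqrt{9 d^{2}} = 3 \sqrt{d^{2}}$)
$v{\left(L,Q \right)} = -89$ ($v{\left(L,Q \right)} = 2 - 91 = -89$)
$-17039 - v{\left(A{\left(2 \right)},156 \right)} = -17039 - -89 = -17039 + 89 = -16950$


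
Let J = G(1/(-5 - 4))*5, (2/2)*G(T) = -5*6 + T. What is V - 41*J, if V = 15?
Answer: 55690/9 ≈ 6187.8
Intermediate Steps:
G(T) = -30 + T (G(T) = -5*6 + T = -30 + T)
J = -1355/9 (J = (-30 + 1/(-5 - 4))*5 = (-30 + 1/(-9))*5 = (-30 - ⅑)*5 = -271/9*5 = -1355/9 ≈ -150.56)
V - 41*J = 15 - 41*(-1355/9) = 15 + 55555/9 = 55690/9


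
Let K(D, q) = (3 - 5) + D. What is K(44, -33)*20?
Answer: 840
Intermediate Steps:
K(D, q) = -2 + D
K(44, -33)*20 = (-2 + 44)*20 = 42*20 = 840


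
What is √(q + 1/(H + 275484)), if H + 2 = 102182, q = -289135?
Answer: I*√644364891650739/47208 ≈ 537.71*I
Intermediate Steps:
H = 102180 (H = -2 + 102182 = 102180)
√(q + 1/(H + 275484)) = √(-289135 + 1/(102180 + 275484)) = √(-289135 + 1/377664) = √(-109195880639/377664) = I*√644364891650739/47208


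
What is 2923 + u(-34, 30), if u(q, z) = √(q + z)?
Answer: 2923 + 2*I ≈ 2923.0 + 2.0*I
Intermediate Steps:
2923 + u(-34, 30) = 2923 + √(-34 + 30) = 2923 + √(-4) = 2923 + 2*I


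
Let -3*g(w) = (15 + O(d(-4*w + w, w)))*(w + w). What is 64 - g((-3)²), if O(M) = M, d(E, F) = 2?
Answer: 166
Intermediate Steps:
g(w) = -34*w/3 (g(w) = -(15 + 2)*(w + w)/3 = -17*2*w/3 = -34*w/3)
64 - g((-3)²) = 64 - (-34)*(-3)²/3 = 64 - (-34)*9/3 = 64 - 1*(-102) = 64 + 102 = 166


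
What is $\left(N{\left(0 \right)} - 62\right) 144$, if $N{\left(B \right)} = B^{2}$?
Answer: $-8928$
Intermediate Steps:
$\left(N{\left(0 \right)} - 62\right) 144 = \left(0^{2} - 62\right) 144 = \left(0 - 62\right) 144 = \left(-62\right) 144 = -8928$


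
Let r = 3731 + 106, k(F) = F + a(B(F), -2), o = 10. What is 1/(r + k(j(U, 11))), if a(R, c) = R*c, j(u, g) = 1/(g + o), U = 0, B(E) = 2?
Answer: 21/80494 ≈ 0.00026089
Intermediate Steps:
j(u, g) = 1/(10 + g) (j(u, g) = 1/(g + 10) = 1/(10 + g))
k(F) = -4 + F (k(F) = F + 2*(-2) = F - 4 = -4 + F)
r = 3837
1/(r + k(j(U, 11))) = 1/(3837 + (-4 + 1/(10 + 11))) = 1/(3837 + (-4 + 1/21)) = 1/(3837 - 83/21) = 1/(80494/21) = 21/80494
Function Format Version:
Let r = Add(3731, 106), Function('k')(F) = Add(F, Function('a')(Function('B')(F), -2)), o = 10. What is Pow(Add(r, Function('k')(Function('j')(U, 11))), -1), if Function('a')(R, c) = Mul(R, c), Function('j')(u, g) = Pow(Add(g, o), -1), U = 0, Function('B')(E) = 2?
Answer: Rational(21, 80494) ≈ 0.00026089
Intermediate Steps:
Function('j')(u, g) = Pow(Add(10, g), -1) (Function('j')(u, g) = Pow(Add(g, 10), -1) = Pow(Add(10, g), -1))
Function('k')(F) = Add(-4, F) (Function('k')(F) = Add(F, Mul(2, -2)) = Add(F, -4) = Add(-4, F))
r = 3837
Pow(Add(r, Function('k')(Function('j')(U, 11))), -1) = Pow(Add(3837, Add(-4, Pow(Add(10, 11), -1))), -1) = Pow(Add(3837, Add(-4, Pow(21, -1))), -1) = Pow(Add(3837, Add(-4, Rational(1, 21))), -1) = Pow(Add(3837, Rational(-83, 21)), -1) = Pow(Rational(80494, 21), -1) = Rational(21, 80494)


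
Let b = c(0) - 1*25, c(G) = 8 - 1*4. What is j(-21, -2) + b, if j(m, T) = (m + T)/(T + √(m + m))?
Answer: -20 + I*√42/2 ≈ -20.0 + 3.2404*I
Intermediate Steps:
j(m, T) = (T + m)/(T + √2*√m) (j(m, T) = (T + m)/(T + √(2*m)) = (T + m)/(T + √2*√m))
c(G) = 4 (c(G) = 8 - 4 = 4)
b = -21 (b = 4 - 1*25 = 4 - 25 = -21)
j(-21, -2) + b = (-2 - 21)/(-2 + √2*√(-21)) - 21 = -23/(-2 + √2*(I*√21)) - 21 = -23/(-2 + I*√42) - 21 = -21 - 23/(-2 + I*√42)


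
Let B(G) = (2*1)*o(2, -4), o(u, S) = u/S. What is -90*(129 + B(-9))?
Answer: -11520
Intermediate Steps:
B(G) = -1 (B(G) = (2*1)*(2/(-4)) = 2*(2*(-1/4)) = 2*(-1/2) = -1)
-90*(129 + B(-9)) = -90*(129 - 1) = -90*128 = -11520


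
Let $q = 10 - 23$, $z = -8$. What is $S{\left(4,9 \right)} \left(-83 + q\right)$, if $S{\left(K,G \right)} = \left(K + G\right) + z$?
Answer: $-480$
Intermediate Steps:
$q = -13$ ($q = 10 - 23 = -13$)
$S{\left(K,G \right)} = -8 + G + K$ ($S{\left(K,G \right)} = \left(K + G\right) - 8 = \left(G + K\right) - 8 = -8 + G + K$)
$S{\left(4,9 \right)} \left(-83 + q\right) = \left(-8 + 9 + 4\right) \left(-83 - 13\right) = 5 \left(-96\right) = -480$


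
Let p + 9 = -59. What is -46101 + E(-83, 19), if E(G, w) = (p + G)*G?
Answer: -33568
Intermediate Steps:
p = -68 (p = -9 - 59 = -68)
E(G, w) = G*(-68 + G) (E(G, w) = (-68 + G)*G = G*(-68 + G))
-46101 + E(-83, 19) = -46101 - 83*(-68 - 83) = -46101 - 83*(-151) = -46101 + 12533 = -33568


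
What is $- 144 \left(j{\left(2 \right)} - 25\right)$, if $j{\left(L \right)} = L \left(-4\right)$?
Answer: $4752$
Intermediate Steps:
$j{\left(L \right)} = - 4 L$
$- 144 \left(j{\left(2 \right)} - 25\right) = - 144 \left(\left(-4\right) 2 - 25\right) = - 144 \left(-8 - 25\right) = \left(-144\right) \left(-33\right) = 4752$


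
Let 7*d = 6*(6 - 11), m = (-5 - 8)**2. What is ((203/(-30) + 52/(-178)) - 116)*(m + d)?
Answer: -378837751/18690 ≈ -20270.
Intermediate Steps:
m = 169 (m = (-13)**2 = 169)
d = -30/7 (d = (6*(6 - 11))/7 = (6*(-5))/7 = (1/7)*(-30) = -30/7 ≈ -4.2857)
((203/(-30) + 52/(-178)) - 116)*(m + d) = ((203/(-30) + 52/(-178)) - 116)*(169 - 30/7) = ((203*(-1/30) + 52*(-1/178)) - 116)*(1153/7) = ((-203/30 - 26/89) - 116)*(1153/7) = (-18847/2670 - 116)*(1153/7) = -328567/2670*1153/7 = -378837751/18690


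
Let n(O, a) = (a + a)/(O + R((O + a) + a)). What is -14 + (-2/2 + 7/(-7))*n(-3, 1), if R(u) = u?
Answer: -13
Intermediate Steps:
n(O, a) = 2*a/(2*O + 2*a) (n(O, a) = (a + a)/(O + ((O + a) + a)) = (2*a)/(O + (O + 2*a)) = (2*a)/(2*O + 2*a) = 2*a/(2*O + 2*a))
-14 + (-2/2 + 7/(-7))*n(-3, 1) = -14 + (-2/2 + 7/(-7))*(1/(-3 + 1)) = -14 + (-2*1/2 + 7*(-1/7))*(1/(-2)) = -14 + (-1 - 1)*(1*(-1/2)) = -14 - 2*(-1/2) = -14 + 1 = -13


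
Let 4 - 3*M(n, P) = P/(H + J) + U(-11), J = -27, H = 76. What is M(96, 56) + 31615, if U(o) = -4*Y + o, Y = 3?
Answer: 664096/21 ≈ 31624.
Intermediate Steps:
U(o) = -12 + o (U(o) = -4*3 + o = -12 + o)
M(n, P) = 9 - P/147 (M(n, P) = 4/3 - (P/(76 - 27) + (-12 - 11))/3 = 4/3 - (P/49 - 23)/3 = 4/3 - (-23 + P/49)/3 = 4/3 + (23/3 - P/147) = 9 - P/147)
M(96, 56) + 31615 = (9 - 1/147*56) + 31615 = (9 - 8/21) + 31615 = 181/21 + 31615 = 664096/21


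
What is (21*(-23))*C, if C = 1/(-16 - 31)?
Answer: 483/47 ≈ 10.277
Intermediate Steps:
C = -1/47 (C = 1/(-47) = -1/47 ≈ -0.021277)
(21*(-23))*C = (21*(-23))*(-1/47) = -483*(-1/47) = 483/47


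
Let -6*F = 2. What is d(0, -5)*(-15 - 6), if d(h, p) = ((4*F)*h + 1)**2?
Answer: -21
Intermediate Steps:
F = -1/3 (F = -1/6*2 = -1/3 ≈ -0.33333)
d(h, p) = (1 - 4*h/3)**2 (d(h, p) = ((4*(-1/3))*h + 1)**2 = (-4*h/3 + 1)**2 = (1 - 4*h/3)**2)
d(0, -5)*(-15 - 6) = ((-3 + 4*0)**2/9)*(-15 - 6) = ((-3 + 0)**2/9)*(-21) = ((1/9)*(-3)**2)*(-21) = ((1/9)*9)*(-21) = 1*(-21) = -21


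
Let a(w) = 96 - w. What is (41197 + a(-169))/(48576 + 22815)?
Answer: 41462/71391 ≈ 0.58077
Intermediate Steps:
(41197 + a(-169))/(48576 + 22815) = (41197 + (96 - 1*(-169)))/(48576 + 22815) = (41197 + (96 + 169))/71391 = (41197 + 265)*(1/71391) = 41462*(1/71391) = 41462/71391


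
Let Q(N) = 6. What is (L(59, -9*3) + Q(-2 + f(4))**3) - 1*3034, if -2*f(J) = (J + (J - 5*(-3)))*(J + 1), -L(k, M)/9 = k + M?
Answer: -3106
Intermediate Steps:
L(k, M) = -9*M - 9*k (L(k, M) = -9*(k + M) = -9*(M + k) = -9*M - 9*k)
f(J) = -(1 + J)*(15 + 2*J)/2 (f(J) = -(J + (J - 5*(-3)))*(J + 1)/2 = -(J + (J + 15))*(1 + J)/2 = -(J + (15 + J))*(1 + J)/2 = -(15 + 2*J)*(1 + J)/2 = -(1 + J)*(15 + 2*J)/2)
(L(59, -9*3) + Q(-2 + f(4))**3) - 1*3034 = ((-(-81)*3 - 9*59) + 6**3) - 1*3034 = ((-9*(-27) - 531) + 216) - 3034 = ((243 - 531) + 216) - 3034 = (-288 + 216) - 3034 = -72 - 3034 = -3106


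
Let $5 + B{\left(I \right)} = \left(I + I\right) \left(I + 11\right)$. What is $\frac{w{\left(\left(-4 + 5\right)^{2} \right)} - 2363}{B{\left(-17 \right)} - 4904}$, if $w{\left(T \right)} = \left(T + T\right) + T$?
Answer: $\frac{472}{941} \approx 0.50159$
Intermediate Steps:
$w{\left(T \right)} = 3 T$ ($w{\left(T \right)} = 2 T + T = 3 T$)
$B{\left(I \right)} = -5 + 2 I \left(11 + I\right)$ ($B{\left(I \right)} = -5 + \left(I + I\right) \left(I + 11\right) = -5 + 2 I \left(11 + I\right)$)
$\frac{w{\left(\left(-4 + 5\right)^{2} \right)} - 2363}{B{\left(-17 \right)} - 4904} = \frac{3 \left(-4 + 5\right)^{2} - 2363}{\left(-5 + 2 \left(-17\right)^{2} + 22 \left(-17\right)\right) - 4904} = \frac{3 \cdot 1^{2} - 2363}{\left(-5 + 2 \cdot 289 - 374\right) - 4904} = \frac{3 \cdot 1 - 2363}{\left(-5 + 578 - 374\right) - 4904} = \frac{3 - 2363}{199 - 4904} = - \frac{2360}{-4705} = \left(-2360\right) \left(- \frac{1}{4705}\right) = \frac{472}{941}$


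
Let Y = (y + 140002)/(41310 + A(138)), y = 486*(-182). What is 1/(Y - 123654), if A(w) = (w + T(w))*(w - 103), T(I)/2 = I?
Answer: -1116/137996833 ≈ -8.0871e-6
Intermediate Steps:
T(I) = 2*I
y = -88452
A(w) = 3*w*(-103 + w) (A(w) = (w + 2*w)*(w - 103) = (3*w)*(-103 + w) = 3*w*(-103 + w))
Y = 1031/1116 (Y = (-88452 + 140002)/(41310 + 3*138*(-103 + 138)) = 51550/(41310 + 3*138*35) = 51550/(41310 + 14490) = 51550/55800 = 51550*(1/55800) = 1031/1116 ≈ 0.92383)
1/(Y - 123654) = 1/(1031/1116 - 123654) = 1/(-137996833/1116) = -1116/137996833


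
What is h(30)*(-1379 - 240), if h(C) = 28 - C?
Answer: 3238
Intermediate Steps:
h(30)*(-1379 - 240) = (28 - 1*30)*(-1379 - 240) = (28 - 30)*(-1619) = -2*(-1619) = 3238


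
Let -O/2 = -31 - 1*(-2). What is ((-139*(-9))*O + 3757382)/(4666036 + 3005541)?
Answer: 3829940/7671577 ≈ 0.49924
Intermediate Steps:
O = 58 (O = -2*(-31 - 1*(-2)) = -2*(-31 + 2) = -2*(-29) = 58)
((-139*(-9))*O + 3757382)/(4666036 + 3005541) = (-139*(-9)*58 + 3757382)/(4666036 + 3005541) = (1251*58 + 3757382)/7671577 = (72558 + 3757382)*(1/7671577) = 3829940*(1/7671577) = 3829940/7671577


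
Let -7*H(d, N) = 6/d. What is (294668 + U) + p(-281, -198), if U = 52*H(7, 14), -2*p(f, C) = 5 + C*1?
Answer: 28886297/98 ≈ 2.9476e+5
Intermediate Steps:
H(d, N) = -6/(7*d)
p(f, C) = -5/2 - C/2 (p(f, C) = -(5 + C*1)/2 = -(5 + C)/2 = -5/2 - C/2)
U = -312/49 (U = 52*(-6/7/7) = 52*(-6/7*⅐) = 52*(-6/49) = -312/49 ≈ -6.3673)
(294668 + U) + p(-281, -198) = (294668 - 312/49) + (-5/2 - ½*(-198)) = 14438420/49 + (-5/2 + 99) = 14438420/49 + 193/2 = 28886297/98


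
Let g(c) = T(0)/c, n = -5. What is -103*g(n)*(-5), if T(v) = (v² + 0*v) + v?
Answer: 0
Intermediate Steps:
T(v) = v + v² (T(v) = (v² + 0) + v = v² + v = v + v²)
g(c) = 0 (g(c) = (0*(1 + 0))/c = (0*1)/c = 0/c = 0)
-103*g(n)*(-5) = -0*(-5) = -103*0 = 0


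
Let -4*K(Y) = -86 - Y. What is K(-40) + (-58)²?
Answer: 6751/2 ≈ 3375.5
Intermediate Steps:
K(Y) = 43/2 + Y/4 (K(Y) = -(-86 - Y)/4 = 43/2 + Y/4)
K(-40) + (-58)² = (43/2 + (¼)*(-40)) + (-58)² = (43/2 - 10) + 3364 = 23/2 + 3364 = 6751/2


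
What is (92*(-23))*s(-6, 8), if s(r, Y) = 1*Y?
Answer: -16928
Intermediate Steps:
s(r, Y) = Y
(92*(-23))*s(-6, 8) = (92*(-23))*8 = -2116*8 = -16928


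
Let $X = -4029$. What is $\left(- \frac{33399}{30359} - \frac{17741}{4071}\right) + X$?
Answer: $- \frac{498624675529}{123591489} \approx -4034.5$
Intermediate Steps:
$\left(- \frac{33399}{30359} - \frac{17741}{4071}\right) + X = \left(- \frac{33399}{30359} - \frac{17741}{4071}\right) - 4029 = - \frac{674566348}{123591489} - 4029 = - \frac{498624675529}{123591489}$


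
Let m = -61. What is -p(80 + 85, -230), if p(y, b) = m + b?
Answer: 291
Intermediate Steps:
p(y, b) = -61 + b
-p(80 + 85, -230) = -(-61 - 230) = -1*(-291) = 291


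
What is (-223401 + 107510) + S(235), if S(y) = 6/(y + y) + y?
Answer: -27179157/235 ≈ -1.1566e+5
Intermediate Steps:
S(y) = y + 3/y (S(y) = 6/((2*y)) + y = 6*(1/(2*y)) + y = 3/y + y = y + 3/y)
(-223401 + 107510) + S(235) = (-223401 + 107510) + (235 + 3/235) = -115891 + (235 + 3*(1/235)) = -115891 + (235 + 3/235) = -115891 + 55228/235 = -27179157/235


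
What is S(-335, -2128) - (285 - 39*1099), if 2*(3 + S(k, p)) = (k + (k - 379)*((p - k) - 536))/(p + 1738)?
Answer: 31544369/780 ≈ 40442.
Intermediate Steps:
S(k, p) = -3 + (k + (-379 + k)*(-536 + p - k))/(2*(1738 + p)) (S(k, p) = -3 + ((k + (k - 379)*((p - k) - 536))/(p + 1738))/2 = -3 + ((k + (-379 + k)*(-536 + p - k))/(1738 + p))/2 = -3 + (k + (-379 + k)*(-536 + p - k))/(2*(1738 + p)))
S(-335, -2128) - (285 - 39*1099) = (192716 - 1*(-335)² - 385*(-2128) - 156*(-335) - 335*(-2128))/(2*(1738 - 2128)) - (285 - 39*1099) = (½)*(192716 - 1*112225 + 819280 + 52260 + 712880)/(-390) - (285 - 42861) = (½)*(-1/390)*(192716 - 112225 + 819280 + 52260 + 712880) - 1*(-42576) = (½)*(-1/390)*1664911 + 42576 = -1664911/780 + 42576 = 31544369/780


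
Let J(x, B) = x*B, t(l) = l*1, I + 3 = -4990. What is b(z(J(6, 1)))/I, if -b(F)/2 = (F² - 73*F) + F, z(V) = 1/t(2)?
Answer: -143/9986 ≈ -0.014320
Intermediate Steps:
I = -4993 (I = -3 - 4990 = -4993)
t(l) = l
J(x, B) = B*x
z(V) = ½ (z(V) = 1/2 = ½)
b(F) = -2*F² + 144*F (b(F) = -2*((F² - 73*F) + F) = -2*(F² - 72*F) = -2*F² + 144*F)
b(z(J(6, 1)))/I = (2*(½)*(72 - 1*½))/(-4993) = (2*(½)*(72 - ½))*(-1/4993) = (2*(½)*(143/2))*(-1/4993) = (143/2)*(-1/4993) = -143/9986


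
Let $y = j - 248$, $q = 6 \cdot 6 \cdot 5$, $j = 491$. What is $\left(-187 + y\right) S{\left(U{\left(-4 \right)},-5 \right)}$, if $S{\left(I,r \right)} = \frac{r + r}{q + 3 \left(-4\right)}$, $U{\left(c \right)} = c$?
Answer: $- \frac{10}{3} \approx -3.3333$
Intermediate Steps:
$q = 180$ ($q = 36 \cdot 5 = 180$)
$S{\left(I,r \right)} = \frac{r}{84}$ ($S{\left(I,r \right)} = \frac{r + r}{180 + 3 \left(-4\right)} = \frac{2 r}{180 - 12} = \frac{2 r}{168} = 2 r \frac{1}{168} = \frac{r}{84}$)
$y = 243$ ($y = 491 - 248 = 243$)
$\left(-187 + y\right) S{\left(U{\left(-4 \right)},-5 \right)} = \left(-187 + 243\right) \frac{1}{84} \left(-5\right) = 56 \left(- \frac{5}{84}\right) = - \frac{10}{3}$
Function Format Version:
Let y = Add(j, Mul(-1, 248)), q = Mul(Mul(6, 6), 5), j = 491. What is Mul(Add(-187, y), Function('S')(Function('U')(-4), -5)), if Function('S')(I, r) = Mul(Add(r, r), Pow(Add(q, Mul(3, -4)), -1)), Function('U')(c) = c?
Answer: Rational(-10, 3) ≈ -3.3333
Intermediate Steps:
q = 180 (q = Mul(36, 5) = 180)
Function('S')(I, r) = Mul(Rational(1, 84), r) (Function('S')(I, r) = Mul(Add(r, r), Pow(Add(180, Mul(3, -4)), -1)) = Mul(Mul(2, r), Pow(Add(180, -12), -1)) = Mul(Mul(2, r), Pow(168, -1)) = Mul(Mul(2, r), Rational(1, 168)) = Mul(Rational(1, 84), r))
y = 243 (y = Add(491, Mul(-1, 248)) = Add(491, -248) = 243)
Mul(Add(-187, y), Function('S')(Function('U')(-4), -5)) = Mul(Add(-187, 243), Mul(Rational(1, 84), -5)) = Mul(56, Rational(-5, 84)) = Rational(-10, 3)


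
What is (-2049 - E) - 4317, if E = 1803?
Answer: -8169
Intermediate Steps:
(-2049 - E) - 4317 = (-2049 - 1*1803) - 4317 = (-2049 - 1803) - 4317 = -3852 - 4317 = -8169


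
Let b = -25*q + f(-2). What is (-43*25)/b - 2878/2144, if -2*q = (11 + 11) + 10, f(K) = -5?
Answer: -344161/84688 ≈ -4.0639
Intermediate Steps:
q = -16 (q = -((11 + 11) + 10)/2 = -(22 + 10)/2 = -1/2*32 = -16)
b = 395 (b = -25*(-16) - 5 = 400 - 5 = 395)
(-43*25)/b - 2878/2144 = -43*25/395 - 2878/2144 = -1075*1/395 - 2878*1/2144 = -215/79 - 1439/1072 = -344161/84688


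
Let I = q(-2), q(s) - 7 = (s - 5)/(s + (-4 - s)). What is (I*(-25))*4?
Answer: -875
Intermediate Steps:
q(s) = 33/4 - s/4 (q(s) = 7 + (s - 5)/(s + (-4 - s)) = 7 + (-5 + s)/(-4) = 7 + (-5 + s)*(-¼) = 7 + (5/4 - s/4) = 33/4 - s/4)
I = 35/4 (I = 33/4 - ¼*(-2) = 33/4 + ½ = 35/4 ≈ 8.7500)
(I*(-25))*4 = ((35/4)*(-25))*4 = -875/4*4 = -875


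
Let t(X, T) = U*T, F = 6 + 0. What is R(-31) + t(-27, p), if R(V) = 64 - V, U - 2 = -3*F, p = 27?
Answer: -337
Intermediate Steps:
F = 6
U = -16 (U = 2 - 3*6 = 2 - 18 = -16)
t(X, T) = -16*T
R(-31) + t(-27, p) = (64 - 1*(-31)) - 16*27 = (64 + 31) - 432 = 95 - 432 = -337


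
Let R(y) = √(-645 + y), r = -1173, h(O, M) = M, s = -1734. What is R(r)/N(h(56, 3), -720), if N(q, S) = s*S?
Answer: I*√202/416160 ≈ 3.4152e-5*I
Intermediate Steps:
N(q, S) = -1734*S
R(r)/N(h(56, 3), -720) = √(-645 - 1173)/((-1734*(-720))) = √(-1818)/1248480 = (3*I*√202)*(1/1248480) = I*√202/416160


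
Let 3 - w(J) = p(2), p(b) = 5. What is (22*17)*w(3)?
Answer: -748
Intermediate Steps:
w(J) = -2 (w(J) = 3 - 1*5 = 3 - 5 = -2)
(22*17)*w(3) = (22*17)*(-2) = 374*(-2) = -748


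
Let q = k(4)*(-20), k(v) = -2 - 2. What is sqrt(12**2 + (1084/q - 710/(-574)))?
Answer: sqrt(1307912095)/2870 ≈ 12.601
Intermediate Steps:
k(v) = -4
q = 80 (q = -4*(-20) = 80)
sqrt(12**2 + (1084/q - 710/(-574))) = sqrt(12**2 + (1084/80 - 710/(-574))) = sqrt(144 + (1084*(1/80) - 710*(-1/574))) = sqrt(144 + (271/20 + 355/287)) = sqrt(144 + 84877/5740) = sqrt(911437/5740) = sqrt(1307912095)/2870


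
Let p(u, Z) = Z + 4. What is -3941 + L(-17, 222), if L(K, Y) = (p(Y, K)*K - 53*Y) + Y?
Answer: -15264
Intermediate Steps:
p(u, Z) = 4 + Z
L(K, Y) = -52*Y + K*(4 + K) (L(K, Y) = ((4 + K)*K - 53*Y) + Y = (K*(4 + K) - 53*Y) + Y = (-53*Y + K*(4 + K)) + Y = -52*Y + K*(4 + K))
-3941 + L(-17, 222) = -3941 + (-52*222 - 17*(4 - 17)) = -3941 + (-11544 - 17*(-13)) = -3941 + (-11544 + 221) = -3941 - 11323 = -15264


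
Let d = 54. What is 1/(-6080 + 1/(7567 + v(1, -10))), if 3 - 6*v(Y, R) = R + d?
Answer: -45361/275794874 ≈ -0.00016447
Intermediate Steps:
v(Y, R) = -17/2 - R/6 (v(Y, R) = ½ - (R + 54)/6 = ½ - (54 + R)/6 = ½ + (-9 - R/6) = -17/2 - R/6)
1/(-6080 + 1/(7567 + v(1, -10))) = 1/(-6080 + 1/(7567 + (-17/2 - ⅙*(-10)))) = 1/(-6080 + 1/(7567 + (-17/2 + 5/3))) = 1/(-6080 + 1/(7567 - 41/6)) = 1/(-6080 + 1/(45361/6)) = 1/(-6080 + 6/45361) = 1/(-275794874/45361) = -45361/275794874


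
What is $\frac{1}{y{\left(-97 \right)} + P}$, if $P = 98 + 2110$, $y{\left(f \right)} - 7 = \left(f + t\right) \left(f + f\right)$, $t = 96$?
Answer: $\frac{1}{2409} \approx 0.00041511$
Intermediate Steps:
$y{\left(f \right)} = 7 + 2 f \left(96 + f\right)$ ($y{\left(f \right)} = 7 + \left(f + 96\right) \left(f + f\right) = 7 + \left(96 + f\right) 2 f = 7 + 2 f \left(96 + f\right)$)
$P = 2208$
$\frac{1}{y{\left(-97 \right)} + P} = \frac{1}{\left(7 + 2 \left(-97\right)^{2} + 192 \left(-97\right)\right) + 2208} = \frac{1}{\left(7 + 2 \cdot 9409 - 18624\right) + 2208} = \frac{1}{\left(7 + 18818 - 18624\right) + 2208} = \frac{1}{201 + 2208} = \frac{1}{2409}$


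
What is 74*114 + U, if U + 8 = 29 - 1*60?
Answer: 8397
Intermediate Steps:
U = -39 (U = -8 + (29 - 1*60) = -8 + (29 - 60) = -8 - 31 = -39)
74*114 + U = 74*114 - 39 = 8436 - 39 = 8397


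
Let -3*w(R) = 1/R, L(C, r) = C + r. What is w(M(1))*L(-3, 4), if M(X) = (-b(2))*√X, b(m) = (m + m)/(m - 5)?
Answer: -¼ ≈ -0.25000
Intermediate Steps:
b(m) = 2*m/(-5 + m) (b(m) = (2*m)/(-5 + m) = 2*m/(-5 + m))
M(X) = 4*√X/3 (M(X) = (-2*2/(-5 + 2))*√X = (-2*2/(-3))*√X = (-2*2*(-1)/3)*√X = (-1*(-4/3))*√X = 4*√X/3)
w(R) = -1/(3*R)
w(M(1))*L(-3, 4) = (-1/(3*(4*√1/3)))*(-3 + 4) = -1/(3*((4/3)*1))*1 = -1/(3*4/3)*1 = -⅓*¾*1 = -¼*1 = -¼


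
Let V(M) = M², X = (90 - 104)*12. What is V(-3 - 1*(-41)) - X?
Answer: 1612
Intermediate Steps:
X = -168 (X = -14*12 = -168)
V(-3 - 1*(-41)) - X = (-3 - 1*(-41))² - 1*(-168) = (-3 + 41)² + 168 = 38² + 168 = 1444 + 168 = 1612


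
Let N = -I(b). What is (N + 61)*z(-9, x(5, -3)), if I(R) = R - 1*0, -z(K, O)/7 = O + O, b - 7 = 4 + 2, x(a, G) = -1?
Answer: 672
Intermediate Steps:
b = 13 (b = 7 + (4 + 2) = 7 + 6 = 13)
z(K, O) = -14*O (z(K, O) = -7*(O + O) = -14*O)
I(R) = R (I(R) = R + 0 = R)
N = -13 (N = -1*13 = -13)
(N + 61)*z(-9, x(5, -3)) = (-13 + 61)*(-14*(-1)) = 48*14 = 672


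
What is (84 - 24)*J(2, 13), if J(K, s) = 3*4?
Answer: 720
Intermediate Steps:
J(K, s) = 12
(84 - 24)*J(2, 13) = (84 - 24)*12 = 60*12 = 720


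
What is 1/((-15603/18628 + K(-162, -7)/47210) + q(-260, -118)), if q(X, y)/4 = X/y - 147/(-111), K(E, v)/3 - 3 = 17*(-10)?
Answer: 959895531020/12730743501153 ≈ 0.075400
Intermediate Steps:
K(E, v) = -501 (K(E, v) = 9 + 3*(17*(-10)) = 9 + 3*(-170) = 9 - 510 = -501)
q(X, y) = 196/37 + 4*X/y (q(X, y) = 4*(X/y - 147/(-111)) = 4*(X/y - 147*(-1/111)) = 4*(X/y + 49/37) = 4*(49/37 + X/y) = 196/37 + 4*X/y)
1/((-15603/18628 + K(-162, -7)/47210) + q(-260, -118)) = 1/((-15603/18628 - 501/47210) + (196/37 + 4*(-260)/(-118))) = 1/((-15603*1/18628 - 501*1/47210) + (196/37 + 4*(-260)*(-1/118))) = 1/((-15603/18628 - 501/47210) + (196/37 + 520/59)) = 1/(-372975129/439713940 + 30804/2183) = 1/(12730743501153/959895531020) = 959895531020/12730743501153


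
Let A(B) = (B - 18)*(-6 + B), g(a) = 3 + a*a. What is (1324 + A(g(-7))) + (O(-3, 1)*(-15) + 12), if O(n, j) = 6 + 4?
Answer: 2750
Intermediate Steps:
O(n, j) = 10
g(a) = 3 + a²
A(B) = (-18 + B)*(-6 + B)
(1324 + A(g(-7))) + (O(-3, 1)*(-15) + 12) = (1324 + (108 + (3 + (-7)²)² - 24*(3 + (-7)²))) + (10*(-15) + 12) = (1324 + (108 + (3 + 49)² - 24*(3 + 49))) + (-150 + 12) = (1324 + (108 + 52² - 24*52)) - 138 = (1324 + (108 + 2704 - 1248)) - 138 = (1324 + 1564) - 138 = 2888 - 138 = 2750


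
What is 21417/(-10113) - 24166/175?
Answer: -82712911/589925 ≈ -140.21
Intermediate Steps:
21417/(-10113) - 24166/175 = 21417*(-1/10113) - 24166*1/175 = -7139/3371 - 24166/175 = -82712911/589925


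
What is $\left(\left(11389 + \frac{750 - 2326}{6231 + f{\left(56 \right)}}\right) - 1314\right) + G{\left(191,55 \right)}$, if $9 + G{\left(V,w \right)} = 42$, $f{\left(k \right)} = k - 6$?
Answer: $\frac{63486772}{6281} \approx 10108.0$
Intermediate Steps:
$f{\left(k \right)} = -6 + k$ ($f{\left(k \right)} = k - 6 = -6 + k$)
$G{\left(V,w \right)} = 33$ ($G{\left(V,w \right)} = -9 + 42 = 33$)
$\left(\left(11389 + \frac{750 - 2326}{6231 + f{\left(56 \right)}}\right) - 1314\right) + G{\left(191,55 \right)} = \left(\left(11389 + \frac{750 - 2326}{6231 + \left(-6 + 56\right)}\right) - 1314\right) + 33 = \left(\left(11389 - \frac{1576}{6231 + 50}\right) - 1314\right) + 33 = \left(\left(11389 - \frac{1576}{6281}\right) - 1314\right) + 33 = \left(\frac{71532733}{6281} - 1314\right) + 33 = \frac{63279499}{6281} + 33 = \frac{63486772}{6281}$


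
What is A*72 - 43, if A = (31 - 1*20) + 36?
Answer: 3341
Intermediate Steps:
A = 47 (A = (31 - 20) + 36 = 11 + 36 = 47)
A*72 - 43 = 47*72 - 43 = 3384 - 43 = 3341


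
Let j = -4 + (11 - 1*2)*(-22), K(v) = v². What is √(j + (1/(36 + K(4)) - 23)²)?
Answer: √881817/52 ≈ 18.059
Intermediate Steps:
j = -202 (j = -4 + (11 - 2)*(-22) = -4 + 9*(-22) = -4 - 198 = -202)
√(j + (1/(36 + K(4)) - 23)²) = √(-202 + (1/(36 + 4²) - 23)²) = √(-202 + (1/(36 + 16) - 23)²) = √(-202 + (1/52 - 23)²) = √(-202 + (-1195/52)²) = √(-202 + 1428025/2704) = √(881817/2704) = √881817/52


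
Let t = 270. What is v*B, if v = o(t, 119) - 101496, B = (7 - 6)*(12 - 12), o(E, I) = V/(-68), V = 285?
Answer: 0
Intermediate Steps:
o(E, I) = -285/68 (o(E, I) = 285/(-68) = 285*(-1/68) = -285/68)
B = 0 (B = 1*0 = 0)
v = -6902013/68 (v = -285/68 - 101496 = -6902013/68 ≈ -1.0150e+5)
v*B = -6902013/68*0 = 0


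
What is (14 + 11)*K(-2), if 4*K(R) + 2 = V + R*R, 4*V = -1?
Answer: 175/16 ≈ 10.938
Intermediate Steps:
V = -1/4 (V = (1/4)*(-1) = -1/4 ≈ -0.25000)
K(R) = -9/16 + R**2/4 (K(R) = -1/2 + (-1/4 + R*R)/4 = -1/2 + (-1/4 + R**2)/4 = -1/2 + (-1/16 + R**2/4) = -9/16 + R**2/4)
(14 + 11)*K(-2) = (14 + 11)*(-9/16 + (1/4)*(-2)**2) = 25*(-9/16 + (1/4)*4) = 25*(-9/16 + 1) = 25*(7/16) = 175/16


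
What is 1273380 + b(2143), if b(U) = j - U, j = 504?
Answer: 1271741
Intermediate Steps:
b(U) = 504 - U
1273380 + b(2143) = 1273380 + (504 - 1*2143) = 1273380 + (504 - 2143) = 1273380 - 1639 = 1271741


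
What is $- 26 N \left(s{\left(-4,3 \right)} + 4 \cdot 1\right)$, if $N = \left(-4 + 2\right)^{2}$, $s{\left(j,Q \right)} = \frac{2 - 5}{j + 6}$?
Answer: $-260$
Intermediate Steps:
$s{\left(j,Q \right)} = - \frac{3}{6 + j}$
$N = 4$ ($N = \left(-2\right)^{2} = 4$)
$- 26 N \left(s{\left(-4,3 \right)} + 4 \cdot 1\right) = \left(-26\right) 4 \left(- \frac{3}{6 - 4} + 4 \cdot 1\right) = - 104 \left(- \frac{3}{2} + 4\right) = \left(-104\right) \frac{5}{2} = -260$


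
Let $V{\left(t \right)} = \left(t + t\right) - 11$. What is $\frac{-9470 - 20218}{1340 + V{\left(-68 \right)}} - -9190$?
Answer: $\frac{10933982}{1193} \approx 9165.1$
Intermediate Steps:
$V{\left(t \right)} = -11 + 2 t$ ($V{\left(t \right)} = 2 t - 11 = -11 + 2 t$)
$\frac{-9470 - 20218}{1340 + V{\left(-68 \right)}} - -9190 = \frac{-9470 - 20218}{1340 + \left(-11 + 2 \left(-68\right)\right)} - -9190 = - \frac{29688}{1340 - 147} + 9190 = - \frac{29688}{1193} + 9190 = \frac{10933982}{1193}$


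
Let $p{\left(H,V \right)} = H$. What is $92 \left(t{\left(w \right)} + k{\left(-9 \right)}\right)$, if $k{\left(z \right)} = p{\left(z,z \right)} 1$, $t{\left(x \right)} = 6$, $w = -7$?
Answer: $-276$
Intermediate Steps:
$k{\left(z \right)} = z$ ($k{\left(z \right)} = z 1 = z$)
$92 \left(t{\left(w \right)} + k{\left(-9 \right)}\right) = 92 \left(6 - 9\right) = 92 \left(-3\right) = -276$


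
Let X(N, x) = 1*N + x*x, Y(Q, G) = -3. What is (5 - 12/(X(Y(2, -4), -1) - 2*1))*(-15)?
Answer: -120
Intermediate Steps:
X(N, x) = N + x²
(5 - 12/(X(Y(2, -4), -1) - 2*1))*(-15) = (5 - 12/((-3 + (-1)²) - 2*1))*(-15) = (5 - 12/((-3 + 1) - 2))*(-15) = (5 - 12/(-2 - 2))*(-15) = (5 - 12/(-4))*(-15) = (5 - 12*(-¼))*(-15) = (5 + 3)*(-15) = 8*(-15) = -120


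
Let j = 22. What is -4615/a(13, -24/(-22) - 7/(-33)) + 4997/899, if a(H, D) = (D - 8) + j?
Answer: -26877944/90799 ≈ -296.02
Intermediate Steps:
a(H, D) = 14 + D (a(H, D) = (D - 8) + 22 = (-8 + D) + 22 = 14 + D)
-4615/a(13, -24/(-22) - 7/(-33)) + 4997/899 = -4615/(14 + (-24/(-22) - 7/(-33))) + 4997/899 = -4615/(14 + (-24*(-1/22) - 7*(-1/33))) + 4997*(1/899) = -4615/(14 + (12/11 + 7/33)) + 4997/899 = -4615/(14 + 43/33) + 4997/899 = -4615/505/33 + 4997/899 = -4615*33/505 + 4997/899 = -30459/101 + 4997/899 = -26877944/90799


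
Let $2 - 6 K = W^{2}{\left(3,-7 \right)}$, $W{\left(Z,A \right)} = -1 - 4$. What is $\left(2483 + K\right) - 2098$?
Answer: $\frac{2287}{6} \approx 381.17$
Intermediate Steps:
$W{\left(Z,A \right)} = -5$ ($W{\left(Z,A \right)} = -1 - 4 = -5$)
$K = - \frac{23}{6}$ ($K = \frac{1}{3} - \frac{\left(-5\right)^{2}}{6} = \frac{1}{3} - \frac{25}{6} = - \frac{23}{6} \approx -3.8333$)
$\left(2483 + K\right) - 2098 = \left(2483 - \frac{23}{6}\right) - 2098 = \frac{14875}{6} - 2098 = \frac{2287}{6}$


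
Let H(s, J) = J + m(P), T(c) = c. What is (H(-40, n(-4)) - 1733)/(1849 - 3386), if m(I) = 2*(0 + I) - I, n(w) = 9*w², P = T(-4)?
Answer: 1593/1537 ≈ 1.0364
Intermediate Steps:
P = -4
m(I) = I (m(I) = 2*I - I = I)
H(s, J) = -4 + J (H(s, J) = J - 4 = -4 + J)
(H(-40, n(-4)) - 1733)/(1849 - 3386) = ((-4 + 9*(-4)²) - 1733)/(1849 - 3386) = ((-4 + 9*16) - 1733)/(-1537) = ((-4 + 144) - 1733)*(-1/1537) = (140 - 1733)*(-1/1537) = -1593*(-1/1537) = 1593/1537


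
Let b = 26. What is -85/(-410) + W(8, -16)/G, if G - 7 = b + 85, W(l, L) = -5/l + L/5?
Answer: 33847/193520 ≈ 0.17490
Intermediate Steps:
W(l, L) = -5/l + L/5 (W(l, L) = -5/l + L*(⅕) = -5/l + L/5)
G = 118 (G = 7 + (26 + 85) = 7 + 111 = 118)
-85/(-410) + W(8, -16)/G = -85/(-410) + (-5/8 + (⅕)*(-16))/118 = -85*(-1/410) + (-5*⅛ - 16/5)*(1/118) = 17/82 + (-5/8 - 16/5)*(1/118) = 17/82 - 153/40*1/118 = 17/82 - 153/4720 = 33847/193520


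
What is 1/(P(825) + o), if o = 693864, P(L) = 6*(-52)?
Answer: 1/693552 ≈ 1.4419e-6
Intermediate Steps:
P(L) = -312
1/(P(825) + o) = 1/(-312 + 693864) = 1/693552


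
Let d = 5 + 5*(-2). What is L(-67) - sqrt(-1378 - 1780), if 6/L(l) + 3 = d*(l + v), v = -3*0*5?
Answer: 3/166 - I*sqrt(3158) ≈ 0.018072 - 56.196*I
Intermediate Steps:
v = 0 (v = 0*5 = 0)
d = -5 (d = 5 - 10 = -5)
L(l) = 6/(-3 - 5*l) (L(l) = 6/(-3 - 5*(l + 0)) = 6/(-3 - 5*l))
L(-67) - sqrt(-1378 - 1780) = -6/(3 + 5*(-67)) - sqrt(-1378 - 1780) = -6/(3 - 335) - sqrt(-3158) = -6/(-332) - I*sqrt(3158) = -6*(-1/332) - I*sqrt(3158) = 3/166 - I*sqrt(3158)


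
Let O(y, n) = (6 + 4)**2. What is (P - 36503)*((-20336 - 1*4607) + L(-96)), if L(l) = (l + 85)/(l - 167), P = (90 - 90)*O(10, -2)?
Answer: 239459606994/263 ≈ 9.1049e+8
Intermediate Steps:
O(y, n) = 100 (O(y, n) = 10**2 = 100)
P = 0 (P = (90 - 90)*100 = 0*100 = 0)
L(l) = (85 + l)/(-167 + l)
(P - 36503)*((-20336 - 1*4607) + L(-96)) = (0 - 36503)*((-20336 - 1*4607) + (85 - 96)/(-167 - 96)) = -36503*((-20336 - 4607) - 11/(-263)) = -36503*(-24943 - 1/263*(-11)) = -36503*(-24943 + 11/263) = -36503*(-6559998/263) = 239459606994/263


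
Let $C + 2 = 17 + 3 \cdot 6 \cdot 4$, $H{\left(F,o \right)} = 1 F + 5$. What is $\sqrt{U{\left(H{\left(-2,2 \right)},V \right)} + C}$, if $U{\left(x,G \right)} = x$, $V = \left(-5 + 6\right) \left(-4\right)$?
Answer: $3 \sqrt{10} \approx 9.4868$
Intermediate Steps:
$H{\left(F,o \right)} = 5 + F$ ($H{\left(F,o \right)} = F + 5 = 5 + F$)
$V = -4$ ($V = 1 \left(-4\right) = -4$)
$C = 87$ ($C = -2 + \left(17 + 3 \cdot 6 \cdot 4\right) = -2 + \left(17 + 3 \cdot 24\right) = -2 + \left(17 + 72\right) = -2 + 89 = 87$)
$\sqrt{U{\left(H{\left(-2,2 \right)},V \right)} + C} = \sqrt{\left(5 - 2\right) + 87} = \sqrt{3 + 87} = \sqrt{90} = 3 \sqrt{10}$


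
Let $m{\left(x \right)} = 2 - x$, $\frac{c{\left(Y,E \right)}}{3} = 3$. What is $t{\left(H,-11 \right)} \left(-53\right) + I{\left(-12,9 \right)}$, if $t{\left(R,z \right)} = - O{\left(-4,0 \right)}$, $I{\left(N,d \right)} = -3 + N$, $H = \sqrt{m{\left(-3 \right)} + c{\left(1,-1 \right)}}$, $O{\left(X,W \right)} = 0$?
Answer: $-15$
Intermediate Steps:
$c{\left(Y,E \right)} = 9$ ($c{\left(Y,E \right)} = 3 \cdot 3 = 9$)
$H = \sqrt{14}$ ($H = \sqrt{\left(2 - -3\right) + 9} = \sqrt{\left(2 + 3\right) + 9} = \sqrt{5 + 9} = \sqrt{14} \approx 3.7417$)
$t{\left(R,z \right)} = 0$ ($t{\left(R,z \right)} = \left(-1\right) 0 = 0$)
$t{\left(H,-11 \right)} \left(-53\right) + I{\left(-12,9 \right)} = 0 \left(-53\right) - 15 = 0 - 15 = -15$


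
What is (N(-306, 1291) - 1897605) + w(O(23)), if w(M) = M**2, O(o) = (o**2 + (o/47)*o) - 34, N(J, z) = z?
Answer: -3622803190/2209 ≈ -1.6400e+6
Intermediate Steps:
O(o) = -34 + 48*o**2/47 (O(o) = (o**2 + (o*(1/47))*o) - 34 = (o**2 + (o/47)*o) - 34 = (o**2 + o**2/47) - 34 = 48*o**2/47 - 34 = -34 + 48*o**2/47)
(N(-306, 1291) - 1897605) + w(O(23)) = (1291 - 1897605) + (-34 + (48/47)*23**2)**2 = -1896314 + (-34 + (48/47)*529)**2 = -1896314 + (-34 + 25392/47)**2 = -1896314 + (23794/47)**2 = -1896314 + 566154436/2209 = -3622803190/2209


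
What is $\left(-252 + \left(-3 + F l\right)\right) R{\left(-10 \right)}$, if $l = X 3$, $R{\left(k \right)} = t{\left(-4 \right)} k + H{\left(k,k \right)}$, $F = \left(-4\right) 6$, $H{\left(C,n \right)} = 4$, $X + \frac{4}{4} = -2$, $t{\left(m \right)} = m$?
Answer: $-1716$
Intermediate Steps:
$X = -3$ ($X = -1 - 2 = -3$)
$F = -24$
$R{\left(k \right)} = 4 - 4 k$ ($R{\left(k \right)} = - 4 k + 4 = 4 - 4 k$)
$l = -9$ ($l = \left(-3\right) 3 = -9$)
$\left(-252 + \left(-3 + F l\right)\right) R{\left(-10 \right)} = \left(-252 - -213\right) \left(4 - -40\right) = \left(-252 + \left(-3 + 216\right)\right) \left(4 + 40\right) = \left(-252 + 213\right) 44 = \left(-39\right) 44 = -1716$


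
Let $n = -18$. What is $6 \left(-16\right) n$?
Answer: $1728$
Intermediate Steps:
$6 \left(-16\right) n = 6 \left(-16\right) \left(-18\right) = \left(-96\right) \left(-18\right) = 1728$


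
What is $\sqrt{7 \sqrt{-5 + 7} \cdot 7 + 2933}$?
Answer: $\sqrt{2933 + 49 \sqrt{2}} \approx 54.793$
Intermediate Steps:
$\sqrt{7 \sqrt{-5 + 7} \cdot 7 + 2933} = \sqrt{7 \sqrt{2} \cdot 7 + 2933} = \sqrt{49 \sqrt{2} + 2933} = \sqrt{2933 + 49 \sqrt{2}}$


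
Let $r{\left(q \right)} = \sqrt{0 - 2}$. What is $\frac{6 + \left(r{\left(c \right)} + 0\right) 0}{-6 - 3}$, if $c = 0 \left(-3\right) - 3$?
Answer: $- \frac{2}{3} \approx -0.66667$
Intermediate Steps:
$c = -3$ ($c = 0 - 3 = -3$)
$r{\left(q \right)} = i \sqrt{2}$ ($r{\left(q \right)} = \sqrt{-2} = i \sqrt{2}$)
$\frac{6 + \left(r{\left(c \right)} + 0\right) 0}{-6 - 3} = \frac{6 + \left(i \sqrt{2} + 0\right) 0}{-6 - 3} = \frac{6 + i \sqrt{2} \cdot 0}{-9} = \left(6 + 0\right) \left(- \frac{1}{9}\right) = 6 \left(- \frac{1}{9}\right) = - \frac{2}{3}$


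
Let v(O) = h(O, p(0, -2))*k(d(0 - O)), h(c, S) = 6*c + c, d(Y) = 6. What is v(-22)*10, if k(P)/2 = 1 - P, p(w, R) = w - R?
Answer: 15400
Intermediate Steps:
h(c, S) = 7*c
k(P) = 2 - 2*P (k(P) = 2*(1 - P) = 2 - 2*P)
v(O) = -70*O (v(O) = (7*O)*(2 - 2*6) = (7*O)*(2 - 12) = (7*O)*(-10) = -70*O)
v(-22)*10 = -70*(-22)*10 = 1540*10 = 15400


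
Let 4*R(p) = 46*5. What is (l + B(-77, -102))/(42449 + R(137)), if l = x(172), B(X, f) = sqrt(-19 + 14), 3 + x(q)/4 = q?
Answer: 1352/85013 + 2*I*sqrt(5)/85013 ≈ 0.015903 + 5.2605e-5*I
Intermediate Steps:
x(q) = -12 + 4*q
B(X, f) = I*sqrt(5) (B(X, f) = sqrt(-5) = I*sqrt(5))
l = 676 (l = -12 + 4*172 = -12 + 688 = 676)
R(p) = 115/2 (R(p) = (46*5)/4 = (1/4)*230 = 115/2)
(l + B(-77, -102))/(42449 + R(137)) = (676 + I*sqrt(5))/(42449 + 115/2) = (676 + I*sqrt(5))/(85013/2) = (676 + I*sqrt(5))*(2/85013) = 1352/85013 + 2*I*sqrt(5)/85013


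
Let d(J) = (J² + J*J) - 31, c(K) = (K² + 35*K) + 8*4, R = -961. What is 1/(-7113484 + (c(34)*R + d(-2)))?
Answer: -1/9398765 ≈ -1.0640e-7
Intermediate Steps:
c(K) = 32 + K² + 35*K (c(K) = (K² + 35*K) + 32 = 32 + K² + 35*K)
d(J) = -31 + 2*J² (d(J) = (J² + J²) - 31 = 2*J² - 31 = -31 + 2*J²)
1/(-7113484 + (c(34)*R + d(-2))) = 1/(-7113484 + ((32 + 34² + 35*34)*(-961) + (-31 + 2*(-2)²))) = 1/(-7113484 + ((32 + 1156 + 1190)*(-961) + (-31 + 2*4))) = 1/(-7113484 + (2378*(-961) + (-31 + 8))) = 1/(-7113484 + (-2285258 - 23)) = 1/(-7113484 - 2285281) = 1/(-9398765) = -1/9398765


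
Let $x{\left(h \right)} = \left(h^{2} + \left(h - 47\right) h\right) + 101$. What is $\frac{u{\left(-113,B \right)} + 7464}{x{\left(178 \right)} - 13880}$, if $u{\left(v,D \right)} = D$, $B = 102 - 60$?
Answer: $\frac{2502}{13741} \approx 0.18208$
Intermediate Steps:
$B = 42$ ($B = 102 - 60 = 42$)
$x{\left(h \right)} = 101 + h^{2} + h \left(-47 + h\right)$ ($x{\left(h \right)} = \left(h^{2} + \left(h - 47\right) h\right) + 101 = \left(h^{2} + \left(-47 + h\right) h\right) + 101 = \left(h^{2} + h \left(-47 + h\right)\right) + 101 = 101 + h^{2} + h \left(-47 + h\right)$)
$\frac{u{\left(-113,B \right)} + 7464}{x{\left(178 \right)} - 13880} = \frac{42 + 7464}{\left(101 - 8366 + 2 \cdot 178^{2}\right) - 13880} = \frac{7506}{\left(101 - 8366 + 2 \cdot 31684\right) - 13880} = \frac{7506}{\left(101 - 8366 + 63368\right) - 13880} = \frac{7506}{55103 - 13880} = \frac{7506}{41223} = 7506 \cdot \frac{1}{41223} = \frac{2502}{13741}$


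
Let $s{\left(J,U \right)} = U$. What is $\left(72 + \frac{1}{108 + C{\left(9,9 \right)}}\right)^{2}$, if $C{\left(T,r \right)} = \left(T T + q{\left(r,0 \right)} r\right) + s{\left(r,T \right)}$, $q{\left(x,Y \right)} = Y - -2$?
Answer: $\frac{241895809}{46656} \approx 5184.7$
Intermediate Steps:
$q{\left(x,Y \right)} = 2 + Y$ ($q{\left(x,Y \right)} = Y + 2 = 2 + Y$)
$C{\left(T,r \right)} = T + T^{2} + 2 r$ ($C{\left(T,r \right)} = \left(T T + \left(2 + 0\right) r\right) + T = \left(T^{2} + 2 r\right) + T = T + T^{2} + 2 r$)
$\left(72 + \frac{1}{108 + C{\left(9,9 \right)}}\right)^{2} = \left(72 + \frac{1}{108 + \left(9 + 9^{2} + 2 \cdot 9\right)}\right)^{2} = \left(72 + \frac{1}{108 + \left(9 + 81 + 18\right)}\right)^{2} = \left(72 + \frac{1}{108 + 108}\right)^{2} = \left(72 + \frac{1}{216}\right)^{2} = \left(\frac{15553}{216}\right)^{2} = \frac{241895809}{46656}$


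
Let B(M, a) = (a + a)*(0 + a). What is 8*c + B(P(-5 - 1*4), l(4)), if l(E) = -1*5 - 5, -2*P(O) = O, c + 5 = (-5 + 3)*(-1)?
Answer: 176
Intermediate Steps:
c = -3 (c = -5 + (-5 + 3)*(-1) = -5 - 2*(-1) = -5 + 2 = -3)
P(O) = -O/2
l(E) = -10 (l(E) = -5 - 5 = -10)
B(M, a) = 2*a**2 (B(M, a) = (2*a)*a = 2*a**2)
8*c + B(P(-5 - 1*4), l(4)) = 8*(-3) + 2*(-10)**2 = -24 + 2*100 = -24 + 200 = 176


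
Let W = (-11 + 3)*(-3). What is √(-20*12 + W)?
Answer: 6*I*√6 ≈ 14.697*I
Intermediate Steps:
W = 24 (W = -8*(-3) = 24)
√(-20*12 + W) = √(-20*12 + 24) = √(-240 + 24) = √(-216) = 6*I*√6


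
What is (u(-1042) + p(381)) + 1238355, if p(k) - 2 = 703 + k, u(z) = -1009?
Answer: 1238432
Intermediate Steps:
p(k) = 705 + k (p(k) = 2 + (703 + k) = 705 + k)
(u(-1042) + p(381)) + 1238355 = (-1009 + (705 + 381)) + 1238355 = (-1009 + 1086) + 1238355 = 77 + 1238355 = 1238432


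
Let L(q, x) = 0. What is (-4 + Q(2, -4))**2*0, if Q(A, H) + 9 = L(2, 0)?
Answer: 0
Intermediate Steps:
Q(A, H) = -9 (Q(A, H) = -9 + 0 = -9)
(-4 + Q(2, -4))**2*0 = (-4 - 9)**2*0 = (-13)**2*0 = 169*0 = 0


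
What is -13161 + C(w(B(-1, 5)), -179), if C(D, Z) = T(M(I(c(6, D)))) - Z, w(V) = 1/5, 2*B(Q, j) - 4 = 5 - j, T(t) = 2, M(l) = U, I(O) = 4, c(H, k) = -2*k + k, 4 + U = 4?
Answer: -12980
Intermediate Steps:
U = 0 (U = -4 + 4 = 0)
c(H, k) = -k
M(l) = 0
B(Q, j) = 9/2 - j/2 (B(Q, j) = 2 + (5 - j)/2 = 2 + (5/2 - j/2) = 9/2 - j/2)
w(V) = ⅕
C(D, Z) = 2 - Z
-13161 + C(w(B(-1, 5)), -179) = -13161 + (2 - 1*(-179)) = -13161 + (2 + 179) = -13161 + 181 = -12980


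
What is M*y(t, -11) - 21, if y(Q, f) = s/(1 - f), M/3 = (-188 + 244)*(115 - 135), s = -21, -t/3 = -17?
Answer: 5859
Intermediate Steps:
t = 51 (t = -3*(-17) = 51)
M = -3360 (M = 3*((-188 + 244)*(115 - 135)) = 3*(56*(-20)) = 3*(-1120) = -3360)
y(Q, f) = -21/(1 - f)
M*y(t, -11) - 21 = -70560/(-1 - 11) - 21 = -70560/(-12) - 21 = -70560*(-1)/12 - 21 = -3360*(-7/4) - 21 = 5880 - 21 = 5859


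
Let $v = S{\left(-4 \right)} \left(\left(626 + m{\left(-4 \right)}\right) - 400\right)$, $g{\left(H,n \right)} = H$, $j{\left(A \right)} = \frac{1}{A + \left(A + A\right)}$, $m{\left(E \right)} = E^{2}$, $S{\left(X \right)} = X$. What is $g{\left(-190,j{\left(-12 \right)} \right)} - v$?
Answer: $778$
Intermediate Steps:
$j{\left(A \right)} = \frac{1}{3 A}$ ($j{\left(A \right)} = \frac{1}{A + 2 A} = \frac{1}{3 A}$)
$v = -968$ ($v = - 4 \left(\left(626 + \left(-4\right)^{2}\right) - 400\right) = - 4 \left(\left(626 + 16\right) - 400\right) = - 4 \left(642 - 400\right) = \left(-4\right) 242 = -968$)
$g{\left(-190,j{\left(-12 \right)} \right)} - v = -190 - -968 = -190 + 968 = 778$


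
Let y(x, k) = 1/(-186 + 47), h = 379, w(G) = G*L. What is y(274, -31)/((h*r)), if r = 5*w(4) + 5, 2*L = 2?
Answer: -1/1317025 ≈ -7.5929e-7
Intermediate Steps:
L = 1 (L = (½)*2 = 1)
w(G) = G (w(G) = G*1 = G)
r = 25 (r = 5*4 + 5 = 20 + 5 = 25)
y(x, k) = -1/139 (y(x, k) = 1/(-139) = -1/139)
y(274, -31)/((h*r)) = -1/(139*(379*25)) = -1/139/9475 = -1/139*1/9475 = -1/1317025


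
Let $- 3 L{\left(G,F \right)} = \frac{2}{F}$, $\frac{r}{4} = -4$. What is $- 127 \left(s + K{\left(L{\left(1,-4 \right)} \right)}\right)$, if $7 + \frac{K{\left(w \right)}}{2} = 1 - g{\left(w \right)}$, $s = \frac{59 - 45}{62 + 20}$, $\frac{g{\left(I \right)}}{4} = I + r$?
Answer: $- \frac{1793875}{123} \approx -14584.0$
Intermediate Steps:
$r = -16$ ($r = 4 \left(-4\right) = -16$)
$g{\left(I \right)} = -64 + 4 I$ ($g{\left(I \right)} = 4 \left(I - 16\right) = 4 \left(-16 + I\right) = -64 + 4 I$)
$s = \frac{7}{41}$ ($s = \frac{14}{82} = 14 \cdot \frac{1}{82} = \frac{7}{41} \approx 0.17073$)
$L{\left(G,F \right)} = - \frac{2}{3 F}$ ($L{\left(G,F \right)} = - \frac{2 \frac{1}{F}}{3} = - \frac{2}{3 F}$)
$K{\left(w \right)} = 116 - 8 w$ ($K{\left(w \right)} = -14 + 2 \left(1 - \left(-64 + 4 w\right)\right) = -14 + 2 \left(65 - 4 w\right) = -14 - \left(-130 + 8 w\right) = 116 - 8 w$)
$- 127 \left(s + K{\left(L{\left(1,-4 \right)} \right)}\right) = - 127 \left(\frac{7}{41} + \left(116 - 8 \left(- \frac{2}{3 \left(-4\right)}\right)\right)\right) = - 127 \left(\frac{7}{41} + \left(116 - 8 \left(\left(- \frac{2}{3}\right) \left(- \frac{1}{4}\right)\right)\right)\right) = - 127 \left(\frac{7}{41} + \left(116 - \frac{4}{3}\right)\right) = - 127 \left(\frac{7}{41} + \frac{344}{3}\right) = \left(-127\right) \frac{14125}{123} = - \frac{1793875}{123}$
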